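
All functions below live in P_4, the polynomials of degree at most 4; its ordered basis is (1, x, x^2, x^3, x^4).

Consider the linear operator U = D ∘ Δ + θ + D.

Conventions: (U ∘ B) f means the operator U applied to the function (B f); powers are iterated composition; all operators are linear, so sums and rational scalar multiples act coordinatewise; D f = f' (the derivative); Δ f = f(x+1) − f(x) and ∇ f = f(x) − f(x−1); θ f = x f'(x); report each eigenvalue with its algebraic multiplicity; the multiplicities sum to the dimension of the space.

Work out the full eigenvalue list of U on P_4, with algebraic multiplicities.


image of 1: 0
image of x: x + 1
image of x^2: 2x^2 + 2x + 2
image of x^3: 3x^3 + 3x^2 + 6x + 3
image of x^4: 4x^4 + 4x^3 + 12x^2 + 12x + 4
the matrix is upper triangular; its diagonal is (0, 1, 2, 3, 4)
for a triangular matrix the eigenvalues are the diagonal entries, with algebraic multiplicity their repetition count

λ = 0 (multiplicity 1), λ = 1 (multiplicity 1), λ = 2 (multiplicity 1), λ = 3 (multiplicity 1), λ = 4 (multiplicity 1)


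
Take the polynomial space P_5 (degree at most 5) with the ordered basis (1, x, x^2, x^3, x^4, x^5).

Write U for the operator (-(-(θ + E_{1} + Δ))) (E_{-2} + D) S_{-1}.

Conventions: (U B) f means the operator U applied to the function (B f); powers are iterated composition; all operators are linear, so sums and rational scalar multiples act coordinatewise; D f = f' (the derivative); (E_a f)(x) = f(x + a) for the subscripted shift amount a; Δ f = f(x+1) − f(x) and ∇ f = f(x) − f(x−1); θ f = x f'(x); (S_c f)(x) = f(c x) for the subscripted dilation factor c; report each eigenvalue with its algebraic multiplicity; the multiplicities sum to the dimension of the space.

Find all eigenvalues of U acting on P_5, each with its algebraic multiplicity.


λ = -6 (multiplicity 1), λ = -4 (multiplicity 1), λ = -2 (multiplicity 1), λ = 1 (multiplicity 1), λ = 3 (multiplicity 1), λ = 5 (multiplicity 1)

image of 1: 1
image of x: -2x - 1
image of x^2: 3x^2 + 2
image of x^3: -4x^3 + 3x^2 - 18x - 12
image of x^4: 5x^4 - 8x^3 + 60x^2 + 16x - 6
image of x^5: -6x^5 + 15x^4 - 140x^3 + 40x^2 - 50x - 40
the matrix is upper triangular; its diagonal is (1, -2, 3, -4, 5, -6)
for a triangular matrix the eigenvalues are the diagonal entries, with algebraic multiplicity their repetition count


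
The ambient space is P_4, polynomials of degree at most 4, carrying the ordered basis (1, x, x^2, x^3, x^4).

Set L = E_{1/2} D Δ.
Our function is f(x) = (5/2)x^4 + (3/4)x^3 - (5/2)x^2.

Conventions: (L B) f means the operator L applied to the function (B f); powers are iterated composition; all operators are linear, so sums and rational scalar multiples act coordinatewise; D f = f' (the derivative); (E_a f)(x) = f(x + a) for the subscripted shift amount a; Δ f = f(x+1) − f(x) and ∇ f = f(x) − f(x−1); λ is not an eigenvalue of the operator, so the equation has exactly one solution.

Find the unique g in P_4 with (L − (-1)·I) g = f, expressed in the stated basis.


g(x) = (5/2)x^4 + (3/4)x^3 - (65/2)x^2 - (129/2)x + 28

write g with unknown coordinates in the stated basis and equate coefficients in (L − (-1)·I) g = f
solving from the highest basis element down gives g = (5/2)x^4 + (3/4)x^3 - (65/2)x^2 - (129/2)x + 28
check: L g = 30x^2 + (129/2)x - 28
so L g − (-1)·g = (5/2)x^4 + (3/4)x^3 - (5/2)x^2 = f ✓


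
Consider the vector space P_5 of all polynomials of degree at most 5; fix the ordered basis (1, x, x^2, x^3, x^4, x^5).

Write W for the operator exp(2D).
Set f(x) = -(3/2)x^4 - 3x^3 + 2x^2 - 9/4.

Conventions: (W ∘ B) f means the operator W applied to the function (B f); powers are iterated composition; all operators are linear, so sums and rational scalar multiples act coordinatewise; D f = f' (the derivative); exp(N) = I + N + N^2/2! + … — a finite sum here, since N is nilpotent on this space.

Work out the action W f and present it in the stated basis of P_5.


order-1 term: -12x^3 - 18x^2 + 8x
order-2 term: -36x^2 - 36x + 8
order-3 term: -48x - 24
order-4 term: -24
the series for exp(2D) f terminates at order 4
exp(2D) f = -(3/2)x^4 - 15x^3 - 52x^2 - 76x - 169/4

g(x) = -(3/2)x^4 - 15x^3 - 52x^2 - 76x - 169/4


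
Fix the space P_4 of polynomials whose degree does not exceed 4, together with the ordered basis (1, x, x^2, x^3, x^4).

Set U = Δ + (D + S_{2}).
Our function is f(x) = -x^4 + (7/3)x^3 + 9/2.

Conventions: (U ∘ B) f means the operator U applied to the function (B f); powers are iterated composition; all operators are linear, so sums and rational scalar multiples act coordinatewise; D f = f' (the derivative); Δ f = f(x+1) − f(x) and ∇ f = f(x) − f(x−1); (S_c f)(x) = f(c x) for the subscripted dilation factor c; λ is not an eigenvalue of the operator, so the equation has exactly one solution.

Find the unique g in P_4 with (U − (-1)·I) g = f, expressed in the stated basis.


g(x) = -(1/17)x^4 + (143/459)x^3 - (232/765)x^2 + (131/765)x + 3863/1836

write g with unknown coordinates in the stated basis and equate coefficients in (U − (-1)·I) g = f
solving from the highest basis element down gives g = -(1/17)x^4 + (143/459)x^3 - (232/765)x^2 + (131/765)x + 3863/1836
check: U g = -(16/17)x^4 + (928/459)x^3 + (232/765)x^2 - (131/765)x + 4399/1836
so U g − (-1)·g = -x^4 + (7/3)x^3 + 9/2 = f ✓


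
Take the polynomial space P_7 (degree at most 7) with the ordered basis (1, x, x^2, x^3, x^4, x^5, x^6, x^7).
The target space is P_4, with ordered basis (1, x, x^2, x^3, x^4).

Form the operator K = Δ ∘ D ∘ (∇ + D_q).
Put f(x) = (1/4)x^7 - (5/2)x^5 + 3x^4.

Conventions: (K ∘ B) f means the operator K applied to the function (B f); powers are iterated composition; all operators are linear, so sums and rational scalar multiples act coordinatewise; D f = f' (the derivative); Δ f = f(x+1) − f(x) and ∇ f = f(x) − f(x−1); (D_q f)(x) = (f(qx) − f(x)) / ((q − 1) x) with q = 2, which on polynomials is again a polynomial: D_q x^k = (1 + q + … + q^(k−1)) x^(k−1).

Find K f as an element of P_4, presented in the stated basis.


∇ f = (7/4)x^6 - (21/4)x^5 - (15/4)x^4 + (113/4)x^3 - (151/4)x^2 + (91/4)x - 21/4
D_q f = (127/4)x^6 - (155/2)x^4 + 45x^3
(∇ + D_q) f = (67/2)x^6 - (21/4)x^5 - (325/4)x^4 + (293/4)x^3 - (151/4)x^2 + (91/4)x - 21/4
D (∇ + D_q) f = 201x^5 - (105/4)x^4 - 325x^3 + (879/4)x^2 - (151/2)x + 91/4
Δ D (∇ + D_q) f = 1005x^4 + 1905x^3 + (1755/2)x^2 + (729/2)x - 6

the image equals g(x) = 1005x^4 + 1905x^3 + (1755/2)x^2 + (729/2)x - 6


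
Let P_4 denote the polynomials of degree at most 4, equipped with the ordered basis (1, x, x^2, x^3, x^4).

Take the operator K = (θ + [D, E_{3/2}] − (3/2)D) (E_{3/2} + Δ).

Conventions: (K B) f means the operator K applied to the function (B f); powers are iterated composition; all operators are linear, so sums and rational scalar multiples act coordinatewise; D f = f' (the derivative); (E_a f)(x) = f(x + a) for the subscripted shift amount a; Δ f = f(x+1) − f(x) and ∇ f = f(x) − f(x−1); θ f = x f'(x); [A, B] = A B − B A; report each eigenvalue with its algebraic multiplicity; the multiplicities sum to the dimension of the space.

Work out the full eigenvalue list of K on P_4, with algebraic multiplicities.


λ = 0 (multiplicity 1), λ = 1 (multiplicity 1), λ = 2 (multiplicity 1), λ = 3 (multiplicity 1), λ = 4 (multiplicity 1)

image of 1: 0
image of x: x - 3/2
image of x^2: 2x^2 + 2x - 15/2
image of x^3: 3x^3 + (21/2)x^2 - (51/4)x - 117/8
image of x^4: 4x^4 + 24x^3 - 6x^2 - 41x - 105/4
the matrix is upper triangular; its diagonal is (0, 1, 2, 3, 4)
for a triangular matrix the eigenvalues are the diagonal entries, with algebraic multiplicity their repetition count


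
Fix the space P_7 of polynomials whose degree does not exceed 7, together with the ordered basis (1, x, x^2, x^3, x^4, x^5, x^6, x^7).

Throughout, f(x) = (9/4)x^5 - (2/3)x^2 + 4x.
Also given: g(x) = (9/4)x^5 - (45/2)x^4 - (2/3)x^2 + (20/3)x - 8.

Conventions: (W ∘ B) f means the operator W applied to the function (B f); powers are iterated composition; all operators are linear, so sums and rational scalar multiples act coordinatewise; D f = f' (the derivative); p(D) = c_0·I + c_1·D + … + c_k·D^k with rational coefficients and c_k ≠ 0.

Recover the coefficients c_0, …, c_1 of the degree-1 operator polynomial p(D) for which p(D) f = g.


c_0 = 1, c_1 = -2

D^0 f = (9/4)x^5 - (2/3)x^2 + 4x
D^1 f = (45/4)x^4 - (4/3)x + 4
matching coefficients of g against c_0 f + c_1 Df + … from the top degree down determines the c_i
solution: c_0 = 1, c_1 = -2


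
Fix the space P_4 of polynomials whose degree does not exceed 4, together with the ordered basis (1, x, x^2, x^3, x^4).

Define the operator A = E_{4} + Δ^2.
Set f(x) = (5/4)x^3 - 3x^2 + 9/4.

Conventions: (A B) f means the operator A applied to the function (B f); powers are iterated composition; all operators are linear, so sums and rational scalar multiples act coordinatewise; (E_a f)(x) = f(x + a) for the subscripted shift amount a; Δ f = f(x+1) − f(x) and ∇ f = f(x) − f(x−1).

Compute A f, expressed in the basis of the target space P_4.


E_{4} f = (5/4)x^3 + 12x^2 + 36x + 137/4
Δ f = (15/4)x^2 - (9/4)x - 7/4
Δ Δ f = (15/2)x + 3/2
(E_{4} + Δ^2) f = (5/4)x^3 + 12x^2 + (87/2)x + 143/4

the result is g(x) = (5/4)x^3 + 12x^2 + (87/2)x + 143/4


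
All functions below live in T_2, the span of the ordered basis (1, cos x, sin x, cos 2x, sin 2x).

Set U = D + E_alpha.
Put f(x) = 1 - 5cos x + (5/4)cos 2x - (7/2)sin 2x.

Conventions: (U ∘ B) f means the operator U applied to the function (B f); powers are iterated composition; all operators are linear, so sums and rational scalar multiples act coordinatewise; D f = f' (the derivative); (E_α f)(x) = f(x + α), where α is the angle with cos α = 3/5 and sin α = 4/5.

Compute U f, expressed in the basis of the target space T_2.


g(x) = 1 - 3cos x + 9sin x - (1071/100)cos 2x - (68/25)sin 2x

D f = 5sin x - 7cos 2x - (5/2)sin 2x
E_alpha f = 1 - 3cos x + 4sin x - (371/100)cos 2x - (11/50)sin 2x
(D + E_alpha) f = 1 - 3cos x + 9sin x - (1071/100)cos 2x - (68/25)sin 2x


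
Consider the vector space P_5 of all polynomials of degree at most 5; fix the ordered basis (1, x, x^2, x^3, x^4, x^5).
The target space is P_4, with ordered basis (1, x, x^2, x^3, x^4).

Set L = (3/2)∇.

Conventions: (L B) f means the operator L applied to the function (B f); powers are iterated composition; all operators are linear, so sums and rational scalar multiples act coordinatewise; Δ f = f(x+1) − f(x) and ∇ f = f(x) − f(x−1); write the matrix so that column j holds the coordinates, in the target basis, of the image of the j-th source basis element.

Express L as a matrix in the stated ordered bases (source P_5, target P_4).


the matrix is [[0, 3/2, -3/2, 3/2, -3/2, 3/2]; [0, 0, 3, -9/2, 6, -15/2]; [0, 0, 0, 9/2, -9, 15]; [0, 0, 0, 0, 6, -15]; [0, 0, 0, 0, 0, 15/2]] (rows listed top to bottom)

image of 1: 0
image of x: 3/2
image of x^2: 3x - 3/2
image of x^3: (9/2)x^2 - (9/2)x + 3/2
image of x^4: 6x^3 - 9x^2 + 6x - 3/2
image of x^5: (15/2)x^4 - 15x^3 + 15x^2 - (15/2)x + 3/2
each image's coordinates form column j of the matrix


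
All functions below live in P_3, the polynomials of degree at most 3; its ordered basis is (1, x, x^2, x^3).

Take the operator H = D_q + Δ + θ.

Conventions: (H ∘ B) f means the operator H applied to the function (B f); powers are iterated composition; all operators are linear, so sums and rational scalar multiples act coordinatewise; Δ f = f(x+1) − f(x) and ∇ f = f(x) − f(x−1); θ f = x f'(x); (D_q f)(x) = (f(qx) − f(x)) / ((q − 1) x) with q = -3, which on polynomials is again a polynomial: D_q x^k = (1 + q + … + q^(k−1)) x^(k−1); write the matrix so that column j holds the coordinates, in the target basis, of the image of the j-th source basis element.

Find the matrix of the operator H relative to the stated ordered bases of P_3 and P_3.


image of 1: 0
image of x: x + 2
image of x^2: 2x^2 + 1
image of x^3: 3x^3 + 10x^2 + 3x + 1
each image's coordinates form column j of the matrix

the matrix is [[0, 2, 1, 1]; [0, 1, 0, 3]; [0, 0, 2, 10]; [0, 0, 0, 3]] (rows listed top to bottom)


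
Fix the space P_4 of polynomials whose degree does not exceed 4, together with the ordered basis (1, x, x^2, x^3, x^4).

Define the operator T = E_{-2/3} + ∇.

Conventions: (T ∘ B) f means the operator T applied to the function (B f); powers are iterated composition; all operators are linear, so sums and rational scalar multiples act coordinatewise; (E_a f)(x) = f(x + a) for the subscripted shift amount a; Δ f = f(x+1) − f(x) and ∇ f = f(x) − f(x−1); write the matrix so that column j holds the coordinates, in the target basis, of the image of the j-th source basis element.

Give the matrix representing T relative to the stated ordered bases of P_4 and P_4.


the matrix is [[1, 1/3, -5/9, 19/27, -65/81]; [0, 1, 2/3, -5/3, 76/27]; [0, 0, 1, 1, -10/3]; [0, 0, 0, 1, 4/3]; [0, 0, 0, 0, 1]] (rows listed top to bottom)

image of 1: 1
image of x: x + 1/3
image of x^2: x^2 + (2/3)x - 5/9
image of x^3: x^3 + x^2 - (5/3)x + 19/27
image of x^4: x^4 + (4/3)x^3 - (10/3)x^2 + (76/27)x - 65/81
each image's coordinates form column j of the matrix


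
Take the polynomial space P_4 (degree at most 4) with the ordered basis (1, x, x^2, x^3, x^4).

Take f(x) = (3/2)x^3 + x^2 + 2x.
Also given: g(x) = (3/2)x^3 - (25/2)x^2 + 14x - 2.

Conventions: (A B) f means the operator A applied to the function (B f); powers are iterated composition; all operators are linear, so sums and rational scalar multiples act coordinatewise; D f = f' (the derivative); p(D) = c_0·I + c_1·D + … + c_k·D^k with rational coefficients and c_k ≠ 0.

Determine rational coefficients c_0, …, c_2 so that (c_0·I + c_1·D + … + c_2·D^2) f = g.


c_0 = 1, c_1 = -3, c_2 = 2

D^0 f = (3/2)x^3 + x^2 + 2x
D^1 f = (9/2)x^2 + 2x + 2
D^2 f = 9x + 2
matching coefficients of g against c_0 f + c_1 Df + … from the top degree down determines the c_i
solution: c_0 = 1, c_1 = -3, c_2 = 2


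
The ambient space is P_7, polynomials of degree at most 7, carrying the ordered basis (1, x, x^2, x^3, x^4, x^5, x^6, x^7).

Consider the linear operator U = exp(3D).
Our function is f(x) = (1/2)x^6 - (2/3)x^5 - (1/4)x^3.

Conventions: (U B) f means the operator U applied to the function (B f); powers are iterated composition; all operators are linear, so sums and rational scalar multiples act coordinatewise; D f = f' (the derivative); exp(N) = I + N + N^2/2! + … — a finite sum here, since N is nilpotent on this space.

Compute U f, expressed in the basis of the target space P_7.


the image equals g(x) = (1/2)x^6 + (25/3)x^5 + (115/2)x^4 + (839/4)x^3 + (1701/4)x^2 + (1809/4)x + 783/4

order-1 term: 9x^5 - 10x^4 - (9/4)x^2
order-2 term: (135/2)x^4 - 60x^3 - (27/4)x
order-3 term: 270x^3 - 180x^2 - 27/4
order-4 term: (1215/2)x^2 - 270x
order-5 term: 729x - 162
order-6 term: 729/2
the series for exp(3D) f terminates at order 6
exp(3D) f = (1/2)x^6 + (25/3)x^5 + (115/2)x^4 + (839/4)x^3 + (1701/4)x^2 + (1809/4)x + 783/4


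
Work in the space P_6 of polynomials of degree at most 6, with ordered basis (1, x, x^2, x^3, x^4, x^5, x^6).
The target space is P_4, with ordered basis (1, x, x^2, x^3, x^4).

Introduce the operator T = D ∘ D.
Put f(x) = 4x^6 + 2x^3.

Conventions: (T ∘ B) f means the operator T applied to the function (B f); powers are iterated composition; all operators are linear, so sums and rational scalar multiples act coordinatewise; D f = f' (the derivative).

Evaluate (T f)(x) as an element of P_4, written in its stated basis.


D f = 24x^5 + 6x^2
D D f = 120x^4 + 12x

the result is g(x) = 120x^4 + 12x


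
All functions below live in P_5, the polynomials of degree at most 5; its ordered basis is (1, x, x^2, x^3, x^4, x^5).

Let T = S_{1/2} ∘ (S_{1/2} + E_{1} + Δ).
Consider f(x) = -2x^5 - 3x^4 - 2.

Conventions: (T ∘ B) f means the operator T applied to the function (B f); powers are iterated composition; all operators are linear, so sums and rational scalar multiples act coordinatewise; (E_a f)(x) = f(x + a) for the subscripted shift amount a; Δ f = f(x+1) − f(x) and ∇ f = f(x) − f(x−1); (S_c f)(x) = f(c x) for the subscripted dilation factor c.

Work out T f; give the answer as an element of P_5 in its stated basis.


S_{1/2} f = -(1/16)x^5 - (3/16)x^4 - 2
E_{1} f = -2x^5 - 13x^4 - 32x^3 - 38x^2 - 22x - 7
Δ f = -10x^4 - 32x^3 - 38x^2 - 22x - 5
(S_{1/2} + E_{1} + Δ) f = -(33/16)x^5 - (371/16)x^4 - 64x^3 - 76x^2 - 44x - 14
S_{1/2} (S_{1/2} + E_{1} + Δ) f = -(33/512)x^5 - (371/256)x^4 - 8x^3 - 19x^2 - 22x - 14

the result is g(x) = -(33/512)x^5 - (371/256)x^4 - 8x^3 - 19x^2 - 22x - 14


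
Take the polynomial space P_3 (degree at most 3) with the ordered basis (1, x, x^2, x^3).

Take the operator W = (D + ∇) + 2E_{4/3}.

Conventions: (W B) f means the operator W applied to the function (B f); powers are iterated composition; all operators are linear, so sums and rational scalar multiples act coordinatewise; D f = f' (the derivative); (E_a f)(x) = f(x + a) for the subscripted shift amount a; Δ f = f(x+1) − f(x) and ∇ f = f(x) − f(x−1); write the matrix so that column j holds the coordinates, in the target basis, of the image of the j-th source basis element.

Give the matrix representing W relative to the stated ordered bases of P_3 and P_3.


the matrix is [[2, 14/3, 23/9, 155/27]; [0, 2, 28/3, 23/3]; [0, 0, 2, 14]; [0, 0, 0, 2]] (rows listed top to bottom)

image of 1: 2
image of x: 2x + 14/3
image of x^2: 2x^2 + (28/3)x + 23/9
image of x^3: 2x^3 + 14x^2 + (23/3)x + 155/27
each image's coordinates form column j of the matrix


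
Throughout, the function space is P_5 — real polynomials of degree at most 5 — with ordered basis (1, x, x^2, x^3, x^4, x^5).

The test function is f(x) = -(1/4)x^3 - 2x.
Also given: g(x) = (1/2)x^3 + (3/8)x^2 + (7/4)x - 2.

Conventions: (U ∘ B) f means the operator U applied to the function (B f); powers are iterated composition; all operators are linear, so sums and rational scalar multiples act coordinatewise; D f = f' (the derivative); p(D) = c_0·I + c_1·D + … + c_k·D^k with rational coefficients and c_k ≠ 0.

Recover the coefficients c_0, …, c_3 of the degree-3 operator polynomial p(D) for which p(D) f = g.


c_0 = -2, c_1 = -1/2, c_2 = 3/2, c_3 = 2

D^0 f = -(1/4)x^3 - 2x
D^1 f = -(3/4)x^2 - 2
D^2 f = -(3/2)x
D^3 f = -3/2
matching coefficients of g against c_0 f + c_1 Df + … from the top degree down determines the c_i
solution: c_0 = -2, c_1 = -1/2, c_2 = 3/2, c_3 = 2


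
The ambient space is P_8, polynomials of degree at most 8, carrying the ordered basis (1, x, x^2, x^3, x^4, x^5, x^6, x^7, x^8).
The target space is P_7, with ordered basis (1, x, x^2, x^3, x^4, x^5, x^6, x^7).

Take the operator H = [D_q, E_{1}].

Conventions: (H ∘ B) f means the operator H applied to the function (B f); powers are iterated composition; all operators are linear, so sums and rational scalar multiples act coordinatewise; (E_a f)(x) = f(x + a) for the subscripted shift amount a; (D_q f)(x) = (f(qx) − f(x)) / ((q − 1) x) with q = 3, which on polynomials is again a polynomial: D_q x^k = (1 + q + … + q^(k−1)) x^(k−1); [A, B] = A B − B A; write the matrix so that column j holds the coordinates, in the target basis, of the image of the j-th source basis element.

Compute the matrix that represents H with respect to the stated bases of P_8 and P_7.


the matrix is [[0, 0, -2, -10, -36, -116, -358, -1086, -3272]; [0, 0, 0, -14, -96, -444, -1760, -6474, -22848]; [0, 0, 0, 0, -68, -596, -3380, -15940, -68152]; [0, 0, 0, 0, 0, -284, -3040, -20460, -112000]; [0, 0, 0, 0, 0, 0, -1094, -13854, -108024]; [0, 0, 0, 0, 0, 0, 0, -4010, -58688]; [0, 0, 0, 0, 0, 0, 0, 0, -14216]; [0, 0, 0, 0, 0, 0, 0, 0, 0]] (rows listed top to bottom)

image of 1: 0
image of x: 0
image of x^2: -2
image of x^3: -14x - 10
image of x^4: -68x^2 - 96x - 36
image of x^5: -284x^3 - 596x^2 - 444x - 116
image of x^6: -1094x^4 - 3040x^3 - 3380x^2 - 1760x - 358
image of x^7: -4010x^5 - 13854x^4 - 20460x^3 - 15940x^2 - 6474x - 1086
image of x^8: -14216x^6 - 58688x^5 - 108024x^4 - 112000x^3 - 68152x^2 - 22848x - 3272
each image's coordinates form column j of the matrix


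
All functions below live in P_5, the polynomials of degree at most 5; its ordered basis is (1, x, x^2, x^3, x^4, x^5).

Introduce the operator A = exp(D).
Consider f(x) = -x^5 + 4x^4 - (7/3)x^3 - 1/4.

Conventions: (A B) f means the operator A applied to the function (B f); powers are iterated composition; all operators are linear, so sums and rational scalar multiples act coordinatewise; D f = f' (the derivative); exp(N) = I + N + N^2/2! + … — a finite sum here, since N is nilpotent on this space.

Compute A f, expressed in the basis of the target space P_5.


order-1 term: -5x^4 + 16x^3 - 7x^2
order-2 term: -10x^3 + 24x^2 - 7x
order-3 term: -10x^2 + 16x - 7/3
order-4 term: -5x + 4
order-5 term: -1
the series for exp(D) f terminates at order 5
exp(D) f = -x^5 - x^4 + (11/3)x^3 + 7x^2 + 4x + 5/12

the image equals g(x) = -x^5 - x^4 + (11/3)x^3 + 7x^2 + 4x + 5/12


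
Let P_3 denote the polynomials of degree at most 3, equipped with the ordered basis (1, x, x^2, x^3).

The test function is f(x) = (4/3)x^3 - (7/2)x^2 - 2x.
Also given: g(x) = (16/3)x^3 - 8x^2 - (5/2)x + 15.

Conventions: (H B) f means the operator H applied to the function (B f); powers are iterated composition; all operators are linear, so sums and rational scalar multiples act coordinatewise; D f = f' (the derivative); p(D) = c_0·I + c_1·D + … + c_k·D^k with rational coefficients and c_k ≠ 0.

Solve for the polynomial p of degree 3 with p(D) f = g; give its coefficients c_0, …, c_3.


D^0 f = (4/3)x^3 - (7/2)x^2 - 2x
D^1 f = 4x^2 - 7x - 2
D^2 f = 8x - 7
D^3 f = 8
matching coefficients of g against c_0 f + c_1 Df + … from the top degree down determines the c_i
solution: c_0 = 4, c_1 = 3/2, c_2 = 2, c_3 = 4

c_0 = 4, c_1 = 3/2, c_2 = 2, c_3 = 4


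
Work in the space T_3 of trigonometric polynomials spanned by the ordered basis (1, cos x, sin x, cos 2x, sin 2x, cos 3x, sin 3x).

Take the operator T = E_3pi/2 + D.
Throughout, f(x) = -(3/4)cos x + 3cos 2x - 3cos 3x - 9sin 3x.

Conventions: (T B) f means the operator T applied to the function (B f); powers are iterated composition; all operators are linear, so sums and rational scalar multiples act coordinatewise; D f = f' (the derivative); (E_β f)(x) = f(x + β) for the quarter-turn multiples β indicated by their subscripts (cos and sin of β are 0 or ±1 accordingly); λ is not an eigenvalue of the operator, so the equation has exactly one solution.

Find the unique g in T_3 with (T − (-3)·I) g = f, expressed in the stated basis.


write g with unknown coordinates in the stated basis and equate coefficients in (T − (-3)·I) g = f
solving from the highest basis element down gives g = -(1/4)cos x + (3/4)cos 2x + (3/4)sin 2x + (27/25)cos 3x - (39/25)sin 3x
check: T g = (3/4)cos 2x - (9/4)sin 2x - (156/25)cos 3x - (108/25)sin 3x
so T g − (-3)·g = -(3/4)cos x + 3cos 2x - 3cos 3x - 9sin 3x = f ✓

the result is g(x) = -(1/4)cos x + (3/4)cos 2x + (3/4)sin 2x + (27/25)cos 3x - (39/25)sin 3x


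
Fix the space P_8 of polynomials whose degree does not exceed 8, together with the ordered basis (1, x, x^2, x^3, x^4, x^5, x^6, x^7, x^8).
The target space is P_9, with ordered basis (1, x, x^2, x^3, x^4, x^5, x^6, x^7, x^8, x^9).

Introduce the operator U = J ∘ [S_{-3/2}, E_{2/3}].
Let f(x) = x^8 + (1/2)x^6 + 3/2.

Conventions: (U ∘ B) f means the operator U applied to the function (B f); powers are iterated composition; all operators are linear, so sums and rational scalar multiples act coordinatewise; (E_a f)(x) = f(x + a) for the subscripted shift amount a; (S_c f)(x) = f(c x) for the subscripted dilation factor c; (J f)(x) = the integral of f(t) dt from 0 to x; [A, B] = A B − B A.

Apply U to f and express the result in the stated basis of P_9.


E_{2/3} f = x^8 + (16/3)x^7 + (233/18)x^6 + (502/27)x^5 + (1390/81)x^4 + (2512/243)x^3 + (2872/729)x^2 + (1888/2187)x + 20771/13122
S_{-3/2} E_{2/3} f = (6561/256)x^8 - (729/8)x^7 + (18873/128)x^6 - (2259/16)x^5 + (695/8)x^4 - (314/9)x^3 + (718/81)x^2 - (944/729)x + 20771/13122
S_{-3/2} f = (6561/256)x^8 + (729/128)x^6 + 3/2
E_{2/3} S_{-3/2} f = (6561/256)x^8 + (2187/16)x^7 + (41553/128)x^6 + (14337/32)x^5 + (12555/32)x^4 + (891/4)x^3 + (639/8)x^2 + (33/2)x + 3
[S_{-3/2}, E_{2/3}] f = -(3645/16)x^7 - (2835/16)x^6 - (18855/32)x^5 - (9775/32)x^4 - (9275/36)x^3 - (46015/648)x^2 - (25945/1458)x - 18595/13122
J [S_{-3/2}, E_{2/3}] f = -(3645/128)x^8 - (405/16)x^7 - (6285/64)x^6 - (1955/32)x^5 - (9275/144)x^4 - (46015/1944)x^3 - (25945/2916)x^2 - (18595/13122)x

the image equals g(x) = -(3645/128)x^8 - (405/16)x^7 - (6285/64)x^6 - (1955/32)x^5 - (9275/144)x^4 - (46015/1944)x^3 - (25945/2916)x^2 - (18595/13122)x


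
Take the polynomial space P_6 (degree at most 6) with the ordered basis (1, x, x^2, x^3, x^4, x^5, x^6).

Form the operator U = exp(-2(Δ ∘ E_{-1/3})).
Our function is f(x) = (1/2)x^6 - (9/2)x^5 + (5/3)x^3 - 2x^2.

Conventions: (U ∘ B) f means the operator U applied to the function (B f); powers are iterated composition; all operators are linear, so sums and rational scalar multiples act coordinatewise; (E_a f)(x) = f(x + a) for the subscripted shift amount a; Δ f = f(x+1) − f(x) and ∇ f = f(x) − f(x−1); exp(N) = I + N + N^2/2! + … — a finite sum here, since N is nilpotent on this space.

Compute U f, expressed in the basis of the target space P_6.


order-1 term: -6x^5 + 40x^4 + (70/3)x^3 + (155/9)x^2 + (329/27)x + 110/81
order-2 term: 30x^4 - 140x^3 - 130x^2 - (950/9)x - 872/27
order-3 term: -80x^3 + 240x^2 + 240x + 380/3
order-4 term: 120x^2 - 200x - 440/3
order-5 term: -96x + 64
order-6 term: 32
the series for exp(-2(Δ ∘ E_{-1/3})) f terminates at order 6
exp(-2(Δ ∘ E_{-1/3})) f = (1/2)x^6 - (21/2)x^5 + 70x^4 - 195x^3 + (2207/9)x^2 - (4033/27)x + 3650/81

the result is g(x) = (1/2)x^6 - (21/2)x^5 + 70x^4 - 195x^3 + (2207/9)x^2 - (4033/27)x + 3650/81


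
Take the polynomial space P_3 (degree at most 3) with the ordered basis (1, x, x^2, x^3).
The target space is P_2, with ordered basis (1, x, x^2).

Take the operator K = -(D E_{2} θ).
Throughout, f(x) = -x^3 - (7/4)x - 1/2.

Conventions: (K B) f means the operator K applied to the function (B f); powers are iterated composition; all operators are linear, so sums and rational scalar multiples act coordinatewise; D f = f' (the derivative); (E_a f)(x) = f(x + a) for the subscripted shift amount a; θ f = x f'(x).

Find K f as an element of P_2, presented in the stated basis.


the result is g(x) = 9x^2 + 36x + 151/4

θ f = -3x^3 - (7/4)x
E_{2} θ f = -3x^3 - 18x^2 - (151/4)x - 55/2
D E_{2} θ f = -9x^2 - 36x - 151/4
(-(D E_{2} θ)) f = 9x^2 + 36x + 151/4


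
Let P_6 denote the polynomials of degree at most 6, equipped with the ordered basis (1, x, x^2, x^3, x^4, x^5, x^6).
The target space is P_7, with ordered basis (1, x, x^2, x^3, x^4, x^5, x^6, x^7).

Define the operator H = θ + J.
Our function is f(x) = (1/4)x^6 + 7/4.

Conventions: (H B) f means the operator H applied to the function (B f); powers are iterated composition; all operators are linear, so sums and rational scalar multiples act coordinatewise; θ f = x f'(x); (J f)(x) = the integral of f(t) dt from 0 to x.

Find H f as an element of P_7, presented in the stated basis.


θ f = (3/2)x^6
J f = (1/28)x^7 + (7/4)x
(θ + J) f = (1/28)x^7 + (3/2)x^6 + (7/4)x

the image equals g(x) = (1/28)x^7 + (3/2)x^6 + (7/4)x


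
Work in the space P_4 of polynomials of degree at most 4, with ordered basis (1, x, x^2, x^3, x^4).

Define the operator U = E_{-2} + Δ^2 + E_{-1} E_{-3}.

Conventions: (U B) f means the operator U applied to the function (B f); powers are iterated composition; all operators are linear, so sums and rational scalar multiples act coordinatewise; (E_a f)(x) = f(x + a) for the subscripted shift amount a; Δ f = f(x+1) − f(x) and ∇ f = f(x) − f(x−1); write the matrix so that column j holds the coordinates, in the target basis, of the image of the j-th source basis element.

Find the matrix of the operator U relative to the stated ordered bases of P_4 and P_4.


the matrix is [[2, -6, 22, -66, 286]; [0, 2, -12, 66, -264]; [0, 0, 2, -18, 132]; [0, 0, 0, 2, -24]; [0, 0, 0, 0, 2]] (rows listed top to bottom)

image of 1: 2
image of x: 2x - 6
image of x^2: 2x^2 - 12x + 22
image of x^3: 2x^3 - 18x^2 + 66x - 66
image of x^4: 2x^4 - 24x^3 + 132x^2 - 264x + 286
each image's coordinates form column j of the matrix


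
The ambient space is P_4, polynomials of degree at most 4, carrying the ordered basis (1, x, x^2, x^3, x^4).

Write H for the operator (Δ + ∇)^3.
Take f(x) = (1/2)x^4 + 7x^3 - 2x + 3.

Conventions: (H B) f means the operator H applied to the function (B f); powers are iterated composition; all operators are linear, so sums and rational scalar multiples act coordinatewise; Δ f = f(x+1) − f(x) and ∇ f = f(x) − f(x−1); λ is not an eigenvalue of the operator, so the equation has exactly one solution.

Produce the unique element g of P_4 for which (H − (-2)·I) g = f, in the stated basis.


write g with unknown coordinates in the stated basis and equate coefficients in (H − (-2)·I) g = f
solving from the highest basis element down gives g = (1/4)x^4 + (7/2)x^3 - 25x - 165/2
check: H g = 48x + 168
so H g − (-2)·g = (1/2)x^4 + 7x^3 - 2x + 3 = f ✓

the image equals g(x) = (1/4)x^4 + (7/2)x^3 - 25x - 165/2


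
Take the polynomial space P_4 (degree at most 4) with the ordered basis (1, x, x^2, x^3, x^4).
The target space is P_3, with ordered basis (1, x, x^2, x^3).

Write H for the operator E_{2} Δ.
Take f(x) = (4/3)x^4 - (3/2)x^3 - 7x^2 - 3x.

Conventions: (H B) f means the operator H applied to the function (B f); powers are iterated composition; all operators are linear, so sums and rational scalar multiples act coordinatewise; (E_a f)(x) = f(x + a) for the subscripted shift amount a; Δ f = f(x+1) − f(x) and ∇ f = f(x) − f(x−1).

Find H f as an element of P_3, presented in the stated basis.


g(x) = (16/3)x^3 + (71/2)x^2 + (389/6)x + 121/6

Δ f = (16/3)x^3 + (7/2)x^2 - (79/6)x - 61/6
E_{2} Δ f = (16/3)x^3 + (71/2)x^2 + (389/6)x + 121/6


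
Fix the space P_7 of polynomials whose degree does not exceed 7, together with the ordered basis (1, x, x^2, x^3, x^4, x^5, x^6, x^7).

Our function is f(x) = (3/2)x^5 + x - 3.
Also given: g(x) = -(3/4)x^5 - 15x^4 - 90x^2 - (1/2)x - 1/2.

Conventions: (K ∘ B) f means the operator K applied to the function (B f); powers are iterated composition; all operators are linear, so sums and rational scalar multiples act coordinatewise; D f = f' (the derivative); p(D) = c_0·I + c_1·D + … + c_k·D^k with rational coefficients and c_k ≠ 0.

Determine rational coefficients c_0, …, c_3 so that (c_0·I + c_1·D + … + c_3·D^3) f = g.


c_0 = -1/2, c_1 = -2, c_2 = 0, c_3 = -1

D^0 f = (3/2)x^5 + x - 3
D^1 f = (15/2)x^4 + 1
D^2 f = 30x^3
D^3 f = 90x^2
matching coefficients of g against c_0 f + c_1 Df + … from the top degree down determines the c_i
solution: c_0 = -1/2, c_1 = -2, c_2 = 0, c_3 = -1


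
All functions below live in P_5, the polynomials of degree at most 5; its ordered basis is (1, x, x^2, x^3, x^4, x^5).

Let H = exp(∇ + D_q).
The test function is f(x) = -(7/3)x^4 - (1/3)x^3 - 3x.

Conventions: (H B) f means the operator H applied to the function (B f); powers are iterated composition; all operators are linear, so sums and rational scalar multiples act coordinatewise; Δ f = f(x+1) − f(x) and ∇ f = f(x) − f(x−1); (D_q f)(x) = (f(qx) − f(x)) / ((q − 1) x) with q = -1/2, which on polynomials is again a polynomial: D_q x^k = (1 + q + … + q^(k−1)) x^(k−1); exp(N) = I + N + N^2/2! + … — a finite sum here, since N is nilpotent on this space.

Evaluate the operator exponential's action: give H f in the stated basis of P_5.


the image equals g(x) = -(7/3)x^4 - (89/8)x^3 - (479/64)x^2 + (503/128)x - 3359/768

order-1 term: -(259/24)x^3 + (51/4)x^2 - (25/3)x - 4
order-2 term: -(1295/64)x^2 + (257/8)x - 965/48
order-3 term: -(6475/384)x + 5407/192
order-4 term: -6475/768
the series for exp(∇ + D_q) f terminates at order 4
exp(∇ + D_q) f = -(7/3)x^4 - (89/8)x^3 - (479/64)x^2 + (503/128)x - 3359/768


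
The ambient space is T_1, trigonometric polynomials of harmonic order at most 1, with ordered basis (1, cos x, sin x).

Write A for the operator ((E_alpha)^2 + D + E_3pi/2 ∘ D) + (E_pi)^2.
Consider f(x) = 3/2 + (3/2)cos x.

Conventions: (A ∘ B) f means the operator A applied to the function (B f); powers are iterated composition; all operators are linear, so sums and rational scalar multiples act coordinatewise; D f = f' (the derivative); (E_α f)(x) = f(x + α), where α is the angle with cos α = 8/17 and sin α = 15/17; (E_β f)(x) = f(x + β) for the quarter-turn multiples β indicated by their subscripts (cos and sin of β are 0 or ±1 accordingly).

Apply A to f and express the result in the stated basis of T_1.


E_alpha f = 3/2 + (12/17)cos x - (45/34)sin x
E_alpha E_alpha f = 3/2 - (483/578)cos x - (360/289)sin x
D f = -(3/2)sin x
D f = -(3/2)sin x
E_3pi/2 D f = (3/2)cos x
((E_alpha)^2 + D + E_3pi/2 ∘ D) f = 3/2 + (192/289)cos x - (1587/578)sin x
E_pi f = 3/2 - (3/2)cos x
E_pi E_pi f = 3/2 + (3/2)cos x
(((E_alpha)^2 + D + E_3pi/2 ∘ D) + (E_pi)^2) f = 3 + (1251/578)cos x - (1587/578)sin x

the result is g(x) = 3 + (1251/578)cos x - (1587/578)sin x


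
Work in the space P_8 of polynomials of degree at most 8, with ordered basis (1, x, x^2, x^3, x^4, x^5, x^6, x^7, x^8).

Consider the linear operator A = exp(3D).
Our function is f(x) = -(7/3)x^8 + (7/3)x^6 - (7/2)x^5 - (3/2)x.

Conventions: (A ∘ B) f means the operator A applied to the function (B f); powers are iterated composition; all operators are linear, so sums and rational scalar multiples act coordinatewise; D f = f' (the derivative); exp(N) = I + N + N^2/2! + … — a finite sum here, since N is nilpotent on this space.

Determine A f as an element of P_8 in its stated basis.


g(x) = -(7/3)x^8 - 56x^7 - (1757/3)x^6 - (6979/2)x^5 - (25935/2)x^4 - 30807x^3 - 45738x^2 - 38841x - 14463

order-1 term: -56x^7 + 42x^5 - (105/2)x^4 - 9/2
order-2 term: -588x^6 + 315x^4 - 315x^3
order-3 term: -3528x^5 + 1260x^3 - 945x^2
order-4 term: -13230x^4 + 2835x^2 - (2835/2)x
order-5 term: -31752x^3 + 3402x - 1701/2
order-6 term: -47628x^2 + 1701
order-7 term: -40824x
order-8 term: -15309
the series for exp(3D) f terminates at order 8
exp(3D) f = -(7/3)x^8 - 56x^7 - (1757/3)x^6 - (6979/2)x^5 - (25935/2)x^4 - 30807x^3 - 45738x^2 - 38841x - 14463


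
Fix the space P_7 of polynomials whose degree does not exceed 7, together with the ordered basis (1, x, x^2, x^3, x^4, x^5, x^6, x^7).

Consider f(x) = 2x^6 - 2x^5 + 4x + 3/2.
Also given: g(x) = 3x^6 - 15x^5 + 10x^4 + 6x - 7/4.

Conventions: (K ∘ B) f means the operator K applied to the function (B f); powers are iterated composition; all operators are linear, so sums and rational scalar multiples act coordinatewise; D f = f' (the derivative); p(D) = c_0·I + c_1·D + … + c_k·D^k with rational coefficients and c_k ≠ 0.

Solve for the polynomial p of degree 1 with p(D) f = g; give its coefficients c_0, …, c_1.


p(D) = (3/2)·I − D, i.e. c_0 = 3/2, c_1 = -1

D^0 f = 2x^6 - 2x^5 + 4x + 3/2
D^1 f = 12x^5 - 10x^4 + 4
matching coefficients of g against c_0 f + c_1 Df + … from the top degree down determines the c_i
solution: c_0 = 3/2, c_1 = -1


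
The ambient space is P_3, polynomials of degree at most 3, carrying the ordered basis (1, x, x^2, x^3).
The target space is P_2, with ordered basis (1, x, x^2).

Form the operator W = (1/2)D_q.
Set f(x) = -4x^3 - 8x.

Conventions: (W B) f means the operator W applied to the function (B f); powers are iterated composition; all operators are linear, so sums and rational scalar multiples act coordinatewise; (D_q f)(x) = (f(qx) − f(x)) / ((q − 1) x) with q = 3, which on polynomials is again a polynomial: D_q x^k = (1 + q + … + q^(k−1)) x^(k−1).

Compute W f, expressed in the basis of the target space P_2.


g(x) = -26x^2 - 4

D_q f = -52x^2 - 8
((1/2)D_q) f = -26x^2 - 4


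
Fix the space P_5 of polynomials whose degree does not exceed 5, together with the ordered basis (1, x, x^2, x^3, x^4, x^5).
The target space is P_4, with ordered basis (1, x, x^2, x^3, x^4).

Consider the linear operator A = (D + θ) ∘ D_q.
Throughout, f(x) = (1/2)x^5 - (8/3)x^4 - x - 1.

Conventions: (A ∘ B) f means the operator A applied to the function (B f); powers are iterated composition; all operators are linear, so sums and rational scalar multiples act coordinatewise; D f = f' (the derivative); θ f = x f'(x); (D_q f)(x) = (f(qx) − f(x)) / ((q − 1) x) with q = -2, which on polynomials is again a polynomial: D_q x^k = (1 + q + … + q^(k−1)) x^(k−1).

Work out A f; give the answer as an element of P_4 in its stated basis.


D_q f = (11/2)x^4 + (40/3)x^3 - 1
D D_q f = 22x^3 + 40x^2
θ D_q f = 22x^4 + 40x^3
(D + θ) D_q f = 22x^4 + 62x^3 + 40x^2

the result is g(x) = 22x^4 + 62x^3 + 40x^2


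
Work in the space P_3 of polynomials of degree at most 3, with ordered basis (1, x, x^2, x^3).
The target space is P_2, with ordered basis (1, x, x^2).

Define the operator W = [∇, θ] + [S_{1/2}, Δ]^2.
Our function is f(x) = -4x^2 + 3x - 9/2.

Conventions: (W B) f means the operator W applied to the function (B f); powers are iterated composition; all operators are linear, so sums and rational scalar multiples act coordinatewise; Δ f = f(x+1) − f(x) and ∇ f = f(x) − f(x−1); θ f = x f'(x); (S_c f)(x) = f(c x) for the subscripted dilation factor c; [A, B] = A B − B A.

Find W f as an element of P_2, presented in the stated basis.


θ f = -8x^2 + 3x
∇ θ f = -16x + 11
∇ f = -8x + 7
θ ∇ f = -8x
[∇, θ] f = -8x + 11
Δ f = -8x - 1
S_{1/2} Δ f = -4x - 1
S_{1/2} f = -x^2 + (3/2)x - 9/2
Δ S_{1/2} f = -2x + 1/2
[S_{1/2}, Δ] f = -2x - 3/2
Δ [S_{1/2}, Δ] f = -2
S_{1/2} Δ [S_{1/2}, Δ] f = -2
S_{1/2} [S_{1/2}, Δ] f = -x - 3/2
Δ S_{1/2} [S_{1/2}, Δ] f = -1
[S_{1/2}, Δ] [S_{1/2}, Δ] f = -1
([∇, θ] + [S_{1/2}, Δ]^2) f = -8x + 10

the image equals g(x) = -8x + 10


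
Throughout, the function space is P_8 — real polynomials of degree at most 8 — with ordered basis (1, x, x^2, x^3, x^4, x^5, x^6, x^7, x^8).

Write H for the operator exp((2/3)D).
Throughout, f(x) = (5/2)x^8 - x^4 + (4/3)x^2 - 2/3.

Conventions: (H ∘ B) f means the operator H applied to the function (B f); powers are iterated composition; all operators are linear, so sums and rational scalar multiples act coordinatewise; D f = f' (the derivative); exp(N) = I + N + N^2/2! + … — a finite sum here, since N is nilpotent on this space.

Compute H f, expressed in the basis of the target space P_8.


the result is g(x) = (5/2)x^8 + (40/3)x^7 + (280/9)x^6 + (1120/27)x^5 + (2719/81)x^4 + (3832/243)x^3 + (3508/729)x^2 + (3856/2187)x - 1142/6561

order-1 term: (40/3)x^7 - (8/3)x^3 + (16/9)x
order-2 term: (280/9)x^6 - (8/3)x^2 + 16/27
order-3 term: (1120/27)x^5 - (32/27)x
order-4 term: (2800/81)x^4 - 16/81
order-5 term: (4480/243)x^3
order-6 term: (4480/729)x^2
order-7 term: (2560/2187)x
order-8 term: 640/6561
the series for exp((2/3)D) f terminates at order 8
exp((2/3)D) f = (5/2)x^8 + (40/3)x^7 + (280/9)x^6 + (1120/27)x^5 + (2719/81)x^4 + (3832/243)x^3 + (3508/729)x^2 + (3856/2187)x - 1142/6561


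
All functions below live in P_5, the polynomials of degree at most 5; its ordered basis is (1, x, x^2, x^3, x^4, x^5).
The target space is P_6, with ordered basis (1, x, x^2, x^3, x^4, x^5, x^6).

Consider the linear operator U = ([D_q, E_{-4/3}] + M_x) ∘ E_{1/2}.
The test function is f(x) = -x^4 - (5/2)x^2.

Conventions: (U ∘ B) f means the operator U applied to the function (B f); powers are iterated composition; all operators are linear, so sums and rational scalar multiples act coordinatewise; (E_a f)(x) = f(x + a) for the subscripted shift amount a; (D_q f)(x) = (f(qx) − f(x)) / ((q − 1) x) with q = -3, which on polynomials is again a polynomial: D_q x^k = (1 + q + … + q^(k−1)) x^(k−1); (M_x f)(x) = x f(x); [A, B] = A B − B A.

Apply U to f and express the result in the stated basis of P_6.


E_{1/2} f = -x^4 - 2x^3 - 4x^2 - 3x - 11/16
E_{-4/3} E_{1/2} f = -x^4 + (10/3)x^3 - (20/3)x^2 + (175/27)x - 2875/1296
D_q E_{-4/3} E_{1/2} f = 20x^3 + (70/3)x^2 + (40/3)x + 175/27
D_q E_{1/2} f = 20x^3 - 14x^2 + 8x - 3
E_{-4/3} D_q E_{1/2} f = 20x^3 - 94x^2 + 152x - 2321/27
[D_q, E_{-4/3}] E_{1/2} f = (352/3)x^2 - (416/3)x + 832/9
M_x E_{1/2} f = -x^5 - 2x^4 - 4x^3 - 3x^2 - (11/16)x
([D_q, E_{-4/3}] + M_x) E_{1/2} f = -x^5 - 2x^4 - 4x^3 + (343/3)x^2 - (6689/48)x + 832/9

g(x) = -x^5 - 2x^4 - 4x^3 + (343/3)x^2 - (6689/48)x + 832/9
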